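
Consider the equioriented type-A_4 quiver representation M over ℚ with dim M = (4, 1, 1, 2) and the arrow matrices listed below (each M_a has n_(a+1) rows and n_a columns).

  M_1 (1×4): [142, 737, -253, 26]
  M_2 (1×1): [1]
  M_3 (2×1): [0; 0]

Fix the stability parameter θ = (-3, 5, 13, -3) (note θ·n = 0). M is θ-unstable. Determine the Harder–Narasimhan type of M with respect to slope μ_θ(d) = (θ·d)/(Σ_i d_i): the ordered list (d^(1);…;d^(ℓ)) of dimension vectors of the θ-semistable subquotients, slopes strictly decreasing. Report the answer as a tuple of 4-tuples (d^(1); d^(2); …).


Via rank(M_{q-1}∘⋯∘M_p): M ≅ I[1,1]^3, I[1,3], I[4,4]^2.
μ_θ-semistable layers: μ^(1)=13; μ^(2)=5; μ^(3)=-3

((0, 0, 1, 0); (0, 1, 0, 0); (4, 0, 0, 2))


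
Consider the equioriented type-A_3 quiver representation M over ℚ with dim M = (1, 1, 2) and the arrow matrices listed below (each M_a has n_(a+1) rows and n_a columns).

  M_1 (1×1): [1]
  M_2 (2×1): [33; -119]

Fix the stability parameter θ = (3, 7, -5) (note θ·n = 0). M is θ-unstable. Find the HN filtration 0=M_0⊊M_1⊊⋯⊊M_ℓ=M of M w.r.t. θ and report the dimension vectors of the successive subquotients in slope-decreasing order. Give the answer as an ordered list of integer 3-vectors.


Barcode: M ≅ I[1,3], I[3,3]. HN layers by μ_θ (2 steps, strictly decreasing):
  μ^(1)=5/3; μ^(2)=-5

((1, 1, 1); (0, 0, 1))


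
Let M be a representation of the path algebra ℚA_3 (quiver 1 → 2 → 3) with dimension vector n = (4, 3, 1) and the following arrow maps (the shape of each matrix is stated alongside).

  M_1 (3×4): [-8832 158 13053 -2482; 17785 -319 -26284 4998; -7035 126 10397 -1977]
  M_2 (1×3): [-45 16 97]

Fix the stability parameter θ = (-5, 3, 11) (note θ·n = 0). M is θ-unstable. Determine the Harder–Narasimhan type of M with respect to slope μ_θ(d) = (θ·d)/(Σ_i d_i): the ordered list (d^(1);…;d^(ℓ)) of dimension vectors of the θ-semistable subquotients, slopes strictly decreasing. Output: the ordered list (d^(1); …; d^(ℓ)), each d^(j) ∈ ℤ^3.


Interval decomposition of M: I[1,1], I[1,2]^2, I[1,3].
HN type (ℓ=3): μ^(1)=11; μ^(2)=3; μ^(3)=-5

((0, 0, 1); (0, 3, 0); (4, 0, 0))


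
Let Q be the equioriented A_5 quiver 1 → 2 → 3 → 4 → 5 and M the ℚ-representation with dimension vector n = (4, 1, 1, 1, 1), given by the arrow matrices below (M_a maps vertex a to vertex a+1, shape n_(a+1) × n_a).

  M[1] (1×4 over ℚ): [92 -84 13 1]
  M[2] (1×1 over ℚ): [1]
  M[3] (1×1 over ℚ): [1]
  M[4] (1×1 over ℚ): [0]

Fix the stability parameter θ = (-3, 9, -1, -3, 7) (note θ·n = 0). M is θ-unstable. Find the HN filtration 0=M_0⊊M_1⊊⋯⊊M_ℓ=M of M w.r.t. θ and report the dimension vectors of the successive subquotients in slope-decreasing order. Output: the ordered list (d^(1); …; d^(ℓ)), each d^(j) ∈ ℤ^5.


Interval decomposition of M: I[1,1]^3, I[1,4], I[5,5].
HN type (ℓ=3): μ^(1)=7; μ^(2)=5/3; μ^(3)=-3

((0, 0, 0, 0, 1); (0, 1, 1, 1, 0); (4, 0, 0, 0, 0))


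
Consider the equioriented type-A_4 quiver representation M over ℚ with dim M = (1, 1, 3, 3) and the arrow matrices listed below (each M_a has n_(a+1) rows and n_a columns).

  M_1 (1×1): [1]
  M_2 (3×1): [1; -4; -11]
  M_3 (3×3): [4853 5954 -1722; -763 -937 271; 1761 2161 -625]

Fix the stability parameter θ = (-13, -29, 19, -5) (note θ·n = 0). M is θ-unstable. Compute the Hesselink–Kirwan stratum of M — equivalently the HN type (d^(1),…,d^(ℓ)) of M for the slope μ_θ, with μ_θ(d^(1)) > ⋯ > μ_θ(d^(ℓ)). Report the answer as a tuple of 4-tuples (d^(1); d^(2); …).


Interval decomposition of M: I[1,4], I[3,4]^2.
HN type (ℓ=2): μ^(1)=7; μ^(2)=-21

((0, 0, 3, 3); (1, 1, 0, 0))


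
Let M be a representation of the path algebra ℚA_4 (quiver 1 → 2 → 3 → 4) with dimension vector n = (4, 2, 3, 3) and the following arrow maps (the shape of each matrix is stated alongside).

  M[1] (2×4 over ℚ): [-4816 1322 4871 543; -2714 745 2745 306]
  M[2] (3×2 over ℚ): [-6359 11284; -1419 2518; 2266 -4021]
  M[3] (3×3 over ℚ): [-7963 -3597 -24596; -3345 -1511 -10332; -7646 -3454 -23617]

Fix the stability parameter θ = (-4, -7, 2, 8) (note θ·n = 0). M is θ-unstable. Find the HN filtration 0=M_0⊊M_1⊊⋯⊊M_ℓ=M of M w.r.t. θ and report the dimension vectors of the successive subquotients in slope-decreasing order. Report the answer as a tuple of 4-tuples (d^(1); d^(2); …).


Interval decomposition of M: I[1,1]^2, I[1,3], I[1,4], I[3,4], I[4,4].
HN type (ℓ=4): μ^(1)=8; μ^(2)=2; μ^(3)=-4; μ^(4)=-11/2

((0, 0, 0, 3); (0, 0, 3, 0); (2, 0, 0, 0); (2, 2, 0, 0))


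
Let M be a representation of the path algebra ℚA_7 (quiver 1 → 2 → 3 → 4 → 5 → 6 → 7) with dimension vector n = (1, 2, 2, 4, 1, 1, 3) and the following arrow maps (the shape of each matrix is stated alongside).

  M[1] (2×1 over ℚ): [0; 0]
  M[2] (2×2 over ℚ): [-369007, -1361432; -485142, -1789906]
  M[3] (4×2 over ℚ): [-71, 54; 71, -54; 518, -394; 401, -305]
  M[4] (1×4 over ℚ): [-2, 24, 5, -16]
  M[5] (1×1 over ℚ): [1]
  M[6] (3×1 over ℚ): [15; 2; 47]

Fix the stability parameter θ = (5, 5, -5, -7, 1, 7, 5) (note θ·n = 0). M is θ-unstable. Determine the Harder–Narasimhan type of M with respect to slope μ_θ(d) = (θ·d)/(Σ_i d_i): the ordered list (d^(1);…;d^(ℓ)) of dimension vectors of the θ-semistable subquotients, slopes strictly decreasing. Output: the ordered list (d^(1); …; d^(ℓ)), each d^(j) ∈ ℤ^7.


Barcode: M ≅ I[1,1], I[2,4], I[2,7], I[4,4]^2, I[7,7]^2. HN layers by μ_θ (5 steps, strictly decreasing):
  μ^(1)=6; μ^(2)=5; μ^(3)=1; μ^(4)=-7/3; μ^(5)=-7

((0, 0, 0, 0, 0, 1, 1); (1, 0, 0, 0, 0, 0, 2); (0, 0, 0, 0, 1, 0, 0); (0, 2, 2, 2, 0, 0, 0); (0, 0, 0, 2, 0, 0, 0))


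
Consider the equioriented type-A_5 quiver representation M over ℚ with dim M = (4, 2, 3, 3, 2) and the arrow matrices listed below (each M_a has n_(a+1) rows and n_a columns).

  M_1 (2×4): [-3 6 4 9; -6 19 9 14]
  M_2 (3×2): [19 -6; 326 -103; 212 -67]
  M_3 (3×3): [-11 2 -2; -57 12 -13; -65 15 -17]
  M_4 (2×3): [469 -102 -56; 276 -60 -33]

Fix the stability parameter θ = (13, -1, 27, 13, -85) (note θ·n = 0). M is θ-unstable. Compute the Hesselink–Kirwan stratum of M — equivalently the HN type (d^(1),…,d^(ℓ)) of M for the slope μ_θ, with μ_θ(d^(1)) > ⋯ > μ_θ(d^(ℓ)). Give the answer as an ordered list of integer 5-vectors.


Via rank(M_{q-1}∘⋯∘M_p): M ≅ I[1,1]^2, I[1,4], I[1,5], I[3,5].
μ_θ-semistable layers: μ^(1)=20; μ^(2)=13; μ^(3)=6; μ^(4)=-33/5; μ^(5)=-15

((0, 0, 1, 1, 0); (2, 0, 0, 0, 0); (1, 1, 0, 0, 0); (1, 1, 1, 1, 1); (0, 0, 1, 1, 1))


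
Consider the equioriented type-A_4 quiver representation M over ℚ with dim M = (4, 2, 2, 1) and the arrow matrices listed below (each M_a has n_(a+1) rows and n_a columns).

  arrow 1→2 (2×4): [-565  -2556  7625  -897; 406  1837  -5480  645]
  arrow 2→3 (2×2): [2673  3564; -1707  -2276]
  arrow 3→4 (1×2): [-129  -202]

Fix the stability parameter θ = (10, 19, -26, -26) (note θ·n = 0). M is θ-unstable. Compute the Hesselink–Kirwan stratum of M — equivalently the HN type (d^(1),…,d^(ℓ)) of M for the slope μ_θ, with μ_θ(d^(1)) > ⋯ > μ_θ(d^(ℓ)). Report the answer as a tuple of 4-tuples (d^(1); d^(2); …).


Interval decomposition of M: I[1,1]^2, I[1,2], I[1,4], I[3,3].
HN type (ℓ=4): μ^(1)=19; μ^(2)=10; μ^(3)=-23/4; μ^(4)=-26

((0, 1, 0, 0); (3, 0, 0, 0); (1, 1, 1, 1); (0, 0, 1, 0))


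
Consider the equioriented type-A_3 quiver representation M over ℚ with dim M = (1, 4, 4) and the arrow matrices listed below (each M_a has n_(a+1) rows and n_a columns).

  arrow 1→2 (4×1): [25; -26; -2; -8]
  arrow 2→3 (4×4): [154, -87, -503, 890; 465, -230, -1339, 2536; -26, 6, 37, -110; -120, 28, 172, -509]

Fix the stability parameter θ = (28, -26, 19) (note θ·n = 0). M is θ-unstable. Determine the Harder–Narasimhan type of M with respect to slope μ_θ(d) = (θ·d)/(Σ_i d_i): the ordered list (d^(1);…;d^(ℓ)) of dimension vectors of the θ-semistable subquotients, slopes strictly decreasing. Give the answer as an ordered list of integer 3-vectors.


Via rank(M_{q-1}∘⋯∘M_p): M ≅ I[1,3], I[2,3]^3.
μ_θ-semistable layers: μ^(1)=19; μ^(2)=1; μ^(3)=-26

((0, 0, 4); (1, 1, 0); (0, 3, 0))


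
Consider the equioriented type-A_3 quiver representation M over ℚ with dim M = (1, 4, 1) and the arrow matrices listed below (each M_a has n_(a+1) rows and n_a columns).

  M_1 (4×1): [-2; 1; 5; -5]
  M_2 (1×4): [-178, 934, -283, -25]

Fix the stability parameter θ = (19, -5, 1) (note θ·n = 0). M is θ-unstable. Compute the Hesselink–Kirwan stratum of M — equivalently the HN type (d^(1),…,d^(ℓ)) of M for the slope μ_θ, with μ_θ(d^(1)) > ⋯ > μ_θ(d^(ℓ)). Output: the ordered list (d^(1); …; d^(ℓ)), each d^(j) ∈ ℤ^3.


Via rank(M_{q-1}∘⋯∘M_p): M ≅ I[1,2], I[2,2]^2, I[2,3].
μ_θ-semistable layers: μ^(1)=7; μ^(2)=1; μ^(3)=-5

((1, 1, 0); (0, 0, 1); (0, 3, 0))


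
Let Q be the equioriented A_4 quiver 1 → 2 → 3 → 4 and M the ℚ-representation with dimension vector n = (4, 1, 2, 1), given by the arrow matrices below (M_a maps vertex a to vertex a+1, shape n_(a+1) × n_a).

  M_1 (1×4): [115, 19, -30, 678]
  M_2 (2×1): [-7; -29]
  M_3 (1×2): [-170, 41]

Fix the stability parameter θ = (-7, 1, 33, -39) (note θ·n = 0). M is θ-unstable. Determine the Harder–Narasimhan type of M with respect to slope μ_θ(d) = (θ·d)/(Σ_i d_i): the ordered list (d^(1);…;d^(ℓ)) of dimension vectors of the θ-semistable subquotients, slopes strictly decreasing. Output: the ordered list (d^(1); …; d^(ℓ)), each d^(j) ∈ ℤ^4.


Barcode: M ≅ I[1,1]^3, I[1,4], I[3,3]. HN layers by μ_θ (3 steps, strictly decreasing):
  μ^(1)=33; μ^(2)=-5/3; μ^(3)=-7

((0, 0, 1, 0); (0, 1, 1, 1); (4, 0, 0, 0))


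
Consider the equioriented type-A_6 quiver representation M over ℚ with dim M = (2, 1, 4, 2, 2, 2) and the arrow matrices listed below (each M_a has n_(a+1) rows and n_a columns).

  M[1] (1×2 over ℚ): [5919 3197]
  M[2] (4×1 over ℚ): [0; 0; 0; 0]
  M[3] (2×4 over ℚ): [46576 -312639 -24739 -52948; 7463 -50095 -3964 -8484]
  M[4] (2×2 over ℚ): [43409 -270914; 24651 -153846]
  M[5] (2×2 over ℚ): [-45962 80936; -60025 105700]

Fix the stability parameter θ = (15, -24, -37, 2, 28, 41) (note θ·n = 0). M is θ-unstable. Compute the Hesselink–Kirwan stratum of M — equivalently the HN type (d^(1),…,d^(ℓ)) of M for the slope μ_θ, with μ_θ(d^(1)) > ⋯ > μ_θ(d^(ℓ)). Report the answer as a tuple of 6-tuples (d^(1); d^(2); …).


Interval decomposition of M: I[1,1], I[1,2], I[3,3]^2, I[3,4], I[3,6], I[5,5], I[6,6].
HN type (ℓ=6): μ^(1)=41; μ^(2)=28; μ^(3)=15; μ^(4)=2; μ^(5)=-9/2; μ^(6)=-37

((0, 0, 0, 0, 0, 2); (0, 0, 0, 0, 2, 0); (1, 0, 0, 0, 0, 0); (0, 0, 0, 2, 0, 0); (1, 1, 0, 0, 0, 0); (0, 0, 4, 0, 0, 0))


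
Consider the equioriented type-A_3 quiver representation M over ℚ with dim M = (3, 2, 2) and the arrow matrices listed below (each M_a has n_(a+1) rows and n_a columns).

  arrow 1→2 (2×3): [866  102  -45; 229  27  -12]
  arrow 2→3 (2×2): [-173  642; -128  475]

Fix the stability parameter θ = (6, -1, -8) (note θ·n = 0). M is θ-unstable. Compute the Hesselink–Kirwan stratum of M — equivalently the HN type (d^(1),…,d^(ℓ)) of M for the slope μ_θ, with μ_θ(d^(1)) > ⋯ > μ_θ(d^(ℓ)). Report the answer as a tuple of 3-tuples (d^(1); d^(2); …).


Interval decomposition of M: I[1,1], I[1,3]^2.
HN type (ℓ=2): μ^(1)=6; μ^(2)=-1

((1, 0, 0); (2, 2, 2))


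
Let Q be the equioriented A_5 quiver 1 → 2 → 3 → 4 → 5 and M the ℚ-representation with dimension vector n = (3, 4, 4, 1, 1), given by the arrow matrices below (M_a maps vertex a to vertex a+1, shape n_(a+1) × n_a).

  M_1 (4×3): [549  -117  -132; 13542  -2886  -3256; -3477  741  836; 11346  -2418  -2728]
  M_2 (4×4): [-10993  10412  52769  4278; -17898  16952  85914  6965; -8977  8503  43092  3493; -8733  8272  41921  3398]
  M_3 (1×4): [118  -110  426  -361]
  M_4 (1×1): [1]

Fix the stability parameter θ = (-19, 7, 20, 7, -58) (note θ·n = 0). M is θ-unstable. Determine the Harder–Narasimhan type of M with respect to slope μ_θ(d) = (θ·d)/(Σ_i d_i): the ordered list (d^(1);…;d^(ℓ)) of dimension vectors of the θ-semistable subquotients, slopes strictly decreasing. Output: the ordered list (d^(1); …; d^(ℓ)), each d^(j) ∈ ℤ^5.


Barcode: M ≅ I[1,1]^2, I[1,3], I[2,2], I[2,3], I[2,5], I[3,3]. HN layers by μ_θ (4 steps, strictly decreasing):
  μ^(1)=20; μ^(2)=7; μ^(3)=-6; μ^(4)=-19

((0, 0, 3, 0, 0); (0, 3, 0, 0, 0); (0, 1, 1, 1, 1); (3, 0, 0, 0, 0))


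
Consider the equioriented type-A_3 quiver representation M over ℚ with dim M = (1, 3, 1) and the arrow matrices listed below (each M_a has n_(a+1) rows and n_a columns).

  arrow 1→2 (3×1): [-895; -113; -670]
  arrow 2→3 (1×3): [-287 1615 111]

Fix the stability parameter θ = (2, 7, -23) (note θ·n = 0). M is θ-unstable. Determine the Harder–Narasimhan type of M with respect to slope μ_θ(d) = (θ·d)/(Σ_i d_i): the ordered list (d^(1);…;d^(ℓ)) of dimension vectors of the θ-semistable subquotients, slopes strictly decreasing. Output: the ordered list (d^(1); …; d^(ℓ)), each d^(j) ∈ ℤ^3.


Via rank(M_{q-1}∘⋯∘M_p): M ≅ I[1,2], I[2,2], I[2,3].
μ_θ-semistable layers: μ^(1)=7; μ^(2)=2; μ^(3)=-8

((0, 2, 0); (1, 0, 0); (0, 1, 1))


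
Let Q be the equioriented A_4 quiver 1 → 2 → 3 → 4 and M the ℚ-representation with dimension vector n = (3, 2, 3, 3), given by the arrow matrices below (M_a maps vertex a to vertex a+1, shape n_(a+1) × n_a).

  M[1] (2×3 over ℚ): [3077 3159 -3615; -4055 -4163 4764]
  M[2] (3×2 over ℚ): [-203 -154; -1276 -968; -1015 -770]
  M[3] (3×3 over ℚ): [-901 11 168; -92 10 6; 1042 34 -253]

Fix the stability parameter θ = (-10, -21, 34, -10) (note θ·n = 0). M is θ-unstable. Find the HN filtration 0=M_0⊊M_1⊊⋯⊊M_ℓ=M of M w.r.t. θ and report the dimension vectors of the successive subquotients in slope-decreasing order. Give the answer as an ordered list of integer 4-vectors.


Interval decomposition of M: I[1,1], I[1,2], I[1,4], I[3,4]^2.
HN type (ℓ=3): μ^(1)=12; μ^(2)=-10; μ^(3)=-31/2

((0, 0, 3, 3); (1, 0, 0, 0); (2, 2, 0, 0))


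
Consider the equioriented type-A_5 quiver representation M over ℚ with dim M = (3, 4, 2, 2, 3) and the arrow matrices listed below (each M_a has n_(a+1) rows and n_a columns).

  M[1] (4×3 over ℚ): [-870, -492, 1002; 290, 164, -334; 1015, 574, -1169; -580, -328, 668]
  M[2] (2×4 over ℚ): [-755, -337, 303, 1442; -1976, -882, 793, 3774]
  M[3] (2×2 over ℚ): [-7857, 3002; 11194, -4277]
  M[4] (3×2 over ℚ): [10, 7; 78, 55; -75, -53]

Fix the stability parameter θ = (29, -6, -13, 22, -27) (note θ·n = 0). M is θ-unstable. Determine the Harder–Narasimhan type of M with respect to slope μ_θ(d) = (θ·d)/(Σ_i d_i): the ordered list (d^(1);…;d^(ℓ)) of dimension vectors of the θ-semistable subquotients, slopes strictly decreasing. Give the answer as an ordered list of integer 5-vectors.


Barcode: M ≅ I[1,1]^2, I[1,5], I[2,2]^2, I[2,5], I[5,5]. HN layers by μ_θ (6 steps, strictly decreasing):
  μ^(1)=29; μ^(2)=1; μ^(3)=-5/2; μ^(4)=-6; μ^(5)=-19/2; μ^(6)=-27

((2, 0, 0, 0, 0); (1, 1, 1, 1, 1); (0, 0, 0, 1, 1); (0, 2, 0, 0, 0); (0, 1, 1, 0, 0); (0, 0, 0, 0, 1))


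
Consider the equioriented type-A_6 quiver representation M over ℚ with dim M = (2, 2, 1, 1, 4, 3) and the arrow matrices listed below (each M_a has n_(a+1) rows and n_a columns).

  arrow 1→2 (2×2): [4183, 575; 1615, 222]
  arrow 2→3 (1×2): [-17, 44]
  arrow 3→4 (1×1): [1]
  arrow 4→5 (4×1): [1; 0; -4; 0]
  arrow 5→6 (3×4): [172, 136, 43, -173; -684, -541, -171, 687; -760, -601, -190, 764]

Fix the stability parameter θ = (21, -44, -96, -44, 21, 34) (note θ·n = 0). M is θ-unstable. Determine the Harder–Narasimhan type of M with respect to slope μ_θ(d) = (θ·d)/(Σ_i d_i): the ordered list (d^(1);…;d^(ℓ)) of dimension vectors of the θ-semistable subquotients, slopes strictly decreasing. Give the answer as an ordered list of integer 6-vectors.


Via rank(M_{q-1}∘⋯∘M_p): M ≅ I[1,2], I[1,5], I[5,5], I[5,6]^2, I[6,6].
μ_θ-semistable layers: μ^(1)=34; μ^(2)=21; μ^(3)=-23/2; μ^(4)=-163/4

((0, 0, 0, 0, 0, 3); (0, 0, 0, 0, 4, 0); (1, 1, 0, 0, 0, 0); (1, 1, 1, 1, 0, 0))


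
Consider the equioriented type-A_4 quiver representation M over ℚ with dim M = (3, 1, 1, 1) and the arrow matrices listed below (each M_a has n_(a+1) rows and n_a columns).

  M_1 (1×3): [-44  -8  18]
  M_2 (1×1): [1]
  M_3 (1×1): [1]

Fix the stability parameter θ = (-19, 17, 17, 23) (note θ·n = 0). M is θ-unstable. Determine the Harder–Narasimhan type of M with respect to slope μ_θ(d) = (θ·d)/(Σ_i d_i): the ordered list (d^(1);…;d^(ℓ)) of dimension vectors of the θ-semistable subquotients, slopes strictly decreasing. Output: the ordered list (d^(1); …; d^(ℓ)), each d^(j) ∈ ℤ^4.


Via rank(M_{q-1}∘⋯∘M_p): M ≅ I[1,1]^2, I[1,4].
μ_θ-semistable layers: μ^(1)=23; μ^(2)=17; μ^(3)=-19

((0, 0, 0, 1); (0, 1, 1, 0); (3, 0, 0, 0))


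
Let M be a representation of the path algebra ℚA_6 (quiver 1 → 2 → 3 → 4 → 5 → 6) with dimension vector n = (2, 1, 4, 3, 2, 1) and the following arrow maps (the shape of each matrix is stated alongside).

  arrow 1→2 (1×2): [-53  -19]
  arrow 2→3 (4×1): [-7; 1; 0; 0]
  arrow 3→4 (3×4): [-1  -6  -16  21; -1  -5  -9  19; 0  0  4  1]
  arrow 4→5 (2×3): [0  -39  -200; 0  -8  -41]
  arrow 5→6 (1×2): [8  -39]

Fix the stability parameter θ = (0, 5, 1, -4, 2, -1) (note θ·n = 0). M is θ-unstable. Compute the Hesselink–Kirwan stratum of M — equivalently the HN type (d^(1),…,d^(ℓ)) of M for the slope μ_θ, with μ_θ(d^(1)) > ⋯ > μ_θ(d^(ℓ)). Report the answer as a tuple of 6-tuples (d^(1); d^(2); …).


Barcode: M ≅ I[1,1], I[1,5], I[3,3], I[3,4], I[3,6]. HN layers by μ_θ (6 steps, strictly decreasing):
  μ^(1)=2; μ^(2)=1; μ^(3)=2/3; μ^(4)=1/2; μ^(5)=0; μ^(6)=-3/2

((0, 0, 0, 0, 1, 0); (0, 0, 1, 0, 0, 0); (0, 1, 1, 1, 0, 0); (0, 0, 0, 0, 1, 1); (2, 0, 0, 0, 0, 0); (0, 0, 2, 2, 0, 0))


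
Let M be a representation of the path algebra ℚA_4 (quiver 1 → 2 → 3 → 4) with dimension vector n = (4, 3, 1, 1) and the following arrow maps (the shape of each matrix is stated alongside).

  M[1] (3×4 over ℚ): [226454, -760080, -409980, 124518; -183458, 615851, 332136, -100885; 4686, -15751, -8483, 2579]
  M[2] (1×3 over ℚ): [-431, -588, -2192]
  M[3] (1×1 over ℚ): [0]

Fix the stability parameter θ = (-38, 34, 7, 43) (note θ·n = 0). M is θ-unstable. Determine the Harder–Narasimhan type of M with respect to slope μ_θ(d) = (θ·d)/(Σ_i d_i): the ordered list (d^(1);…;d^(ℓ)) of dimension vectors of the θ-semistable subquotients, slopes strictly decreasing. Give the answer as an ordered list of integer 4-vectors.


Via rank(M_{q-1}∘⋯∘M_p): M ≅ I[1,1], I[1,2]^2, I[1,3], I[4,4].
μ_θ-semistable layers: μ^(1)=43; μ^(2)=34; μ^(3)=41/2; μ^(4)=-38

((0, 0, 0, 1); (0, 2, 0, 0); (0, 1, 1, 0); (4, 0, 0, 0))


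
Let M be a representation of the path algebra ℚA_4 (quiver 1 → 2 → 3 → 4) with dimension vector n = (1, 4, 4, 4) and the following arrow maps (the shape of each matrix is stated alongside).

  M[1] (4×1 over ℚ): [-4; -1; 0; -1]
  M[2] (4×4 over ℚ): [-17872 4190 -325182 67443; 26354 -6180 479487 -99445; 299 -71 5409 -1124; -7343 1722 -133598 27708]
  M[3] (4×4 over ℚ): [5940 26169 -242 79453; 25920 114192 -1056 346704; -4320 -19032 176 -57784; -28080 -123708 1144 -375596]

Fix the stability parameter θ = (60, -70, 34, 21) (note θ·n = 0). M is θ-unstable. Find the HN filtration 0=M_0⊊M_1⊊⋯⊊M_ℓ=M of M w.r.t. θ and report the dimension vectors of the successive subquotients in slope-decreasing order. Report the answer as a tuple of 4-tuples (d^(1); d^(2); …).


Interval decomposition of M: I[1,4], I[2,3]^3, I[4,4]^3.
HN type (ℓ=5): μ^(1)=34; μ^(2)=55/2; μ^(3)=21; μ^(4)=-5; μ^(5)=-70

((0, 0, 3, 0); (0, 0, 1, 1); (0, 0, 0, 3); (1, 1, 0, 0); (0, 3, 0, 0))


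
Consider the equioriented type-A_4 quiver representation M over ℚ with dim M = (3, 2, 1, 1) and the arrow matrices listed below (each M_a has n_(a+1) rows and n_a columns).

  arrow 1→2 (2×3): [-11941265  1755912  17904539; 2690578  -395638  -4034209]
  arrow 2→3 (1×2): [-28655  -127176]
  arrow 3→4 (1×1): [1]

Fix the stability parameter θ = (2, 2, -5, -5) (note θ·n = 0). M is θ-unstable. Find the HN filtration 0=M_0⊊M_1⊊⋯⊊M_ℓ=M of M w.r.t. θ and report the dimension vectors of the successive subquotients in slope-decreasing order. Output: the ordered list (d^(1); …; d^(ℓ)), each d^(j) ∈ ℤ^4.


Barcode: M ≅ I[1,1], I[1,2], I[1,4]. HN layers by μ_θ (2 steps, strictly decreasing):
  μ^(1)=2; μ^(2)=-3/2

((2, 1, 0, 0); (1, 1, 1, 1))


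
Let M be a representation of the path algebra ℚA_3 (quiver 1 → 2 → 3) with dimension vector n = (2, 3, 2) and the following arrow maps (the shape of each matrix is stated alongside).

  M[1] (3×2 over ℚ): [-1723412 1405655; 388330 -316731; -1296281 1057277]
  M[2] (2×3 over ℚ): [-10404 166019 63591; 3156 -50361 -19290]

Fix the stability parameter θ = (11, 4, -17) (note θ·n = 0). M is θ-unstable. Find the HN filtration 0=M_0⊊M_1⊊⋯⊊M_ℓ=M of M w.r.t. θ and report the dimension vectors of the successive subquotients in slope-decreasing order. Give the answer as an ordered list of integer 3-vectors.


Barcode: M ≅ I[1,3]^2, I[2,2]. HN layers by μ_θ (2 steps, strictly decreasing):
  μ^(1)=4; μ^(2)=-2/3

((0, 1, 0); (2, 2, 2))


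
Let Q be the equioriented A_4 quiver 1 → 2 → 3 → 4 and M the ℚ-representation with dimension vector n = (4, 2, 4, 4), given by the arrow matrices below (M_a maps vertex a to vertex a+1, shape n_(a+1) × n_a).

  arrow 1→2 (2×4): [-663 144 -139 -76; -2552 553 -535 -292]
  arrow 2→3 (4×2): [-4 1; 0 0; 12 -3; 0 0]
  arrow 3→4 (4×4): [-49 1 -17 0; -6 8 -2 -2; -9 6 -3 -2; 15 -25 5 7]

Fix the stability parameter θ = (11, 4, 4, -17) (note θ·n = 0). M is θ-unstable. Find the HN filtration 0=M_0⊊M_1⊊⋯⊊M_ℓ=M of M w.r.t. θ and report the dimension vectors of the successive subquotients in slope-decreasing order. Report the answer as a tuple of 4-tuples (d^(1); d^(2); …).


Via rank(M_{q-1}∘⋯∘M_p): M ≅ I[1,1]^2, I[1,2], I[1,4], I[3,4]^3.
μ_θ-semistable layers: μ^(1)=11; μ^(2)=15/2; μ^(3)=1/2; μ^(4)=-13/2

((2, 0, 0, 0); (1, 1, 0, 0); (1, 1, 1, 1); (0, 0, 3, 3))


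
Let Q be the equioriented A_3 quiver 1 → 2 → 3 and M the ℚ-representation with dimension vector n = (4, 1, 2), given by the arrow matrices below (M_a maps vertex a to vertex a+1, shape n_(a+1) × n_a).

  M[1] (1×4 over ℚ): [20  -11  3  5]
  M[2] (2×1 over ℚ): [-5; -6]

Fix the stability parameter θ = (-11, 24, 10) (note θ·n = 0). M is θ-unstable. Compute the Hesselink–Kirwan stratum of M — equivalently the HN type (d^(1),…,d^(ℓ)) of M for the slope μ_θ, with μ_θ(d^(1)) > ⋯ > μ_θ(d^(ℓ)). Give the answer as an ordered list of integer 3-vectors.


Via rank(M_{q-1}∘⋯∘M_p): M ≅ I[1,1]^3, I[1,3], I[3,3].
μ_θ-semistable layers: μ^(1)=17; μ^(2)=10; μ^(3)=-11

((0, 1, 1); (0, 0, 1); (4, 0, 0))


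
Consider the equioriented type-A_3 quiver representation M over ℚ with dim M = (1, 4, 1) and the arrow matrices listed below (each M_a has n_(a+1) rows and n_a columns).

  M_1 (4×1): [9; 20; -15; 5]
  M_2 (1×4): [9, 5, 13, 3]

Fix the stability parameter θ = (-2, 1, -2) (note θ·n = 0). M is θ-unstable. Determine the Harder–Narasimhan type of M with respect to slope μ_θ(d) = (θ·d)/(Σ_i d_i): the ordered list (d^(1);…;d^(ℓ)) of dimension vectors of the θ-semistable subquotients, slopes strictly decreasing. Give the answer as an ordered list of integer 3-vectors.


Interval decomposition of M: I[1,3], I[2,2]^3.
HN type (ℓ=3): μ^(1)=1; μ^(2)=-1/2; μ^(3)=-2

((0, 3, 0); (0, 1, 1); (1, 0, 0))


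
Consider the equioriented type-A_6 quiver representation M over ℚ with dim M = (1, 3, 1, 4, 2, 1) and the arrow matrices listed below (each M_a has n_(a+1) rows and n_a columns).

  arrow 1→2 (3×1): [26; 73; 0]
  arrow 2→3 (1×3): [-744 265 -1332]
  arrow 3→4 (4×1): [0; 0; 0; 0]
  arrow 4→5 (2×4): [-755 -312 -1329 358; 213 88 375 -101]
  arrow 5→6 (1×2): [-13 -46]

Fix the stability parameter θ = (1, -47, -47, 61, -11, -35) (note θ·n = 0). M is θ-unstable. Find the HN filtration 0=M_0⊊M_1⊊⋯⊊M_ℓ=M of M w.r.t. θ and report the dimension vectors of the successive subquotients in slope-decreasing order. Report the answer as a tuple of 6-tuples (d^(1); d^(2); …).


Barcode: M ≅ I[1,3], I[2,2]^2, I[4,4]^2, I[4,5], I[4,6]. HN layers by μ_θ (5 steps, strictly decreasing):
  μ^(1)=61; μ^(2)=25; μ^(3)=5; μ^(4)=-31; μ^(5)=-47

((0, 0, 0, 2, 0, 0); (0, 0, 0, 1, 1, 0); (0, 0, 0, 1, 1, 1); (1, 1, 1, 0, 0, 0); (0, 2, 0, 0, 0, 0))


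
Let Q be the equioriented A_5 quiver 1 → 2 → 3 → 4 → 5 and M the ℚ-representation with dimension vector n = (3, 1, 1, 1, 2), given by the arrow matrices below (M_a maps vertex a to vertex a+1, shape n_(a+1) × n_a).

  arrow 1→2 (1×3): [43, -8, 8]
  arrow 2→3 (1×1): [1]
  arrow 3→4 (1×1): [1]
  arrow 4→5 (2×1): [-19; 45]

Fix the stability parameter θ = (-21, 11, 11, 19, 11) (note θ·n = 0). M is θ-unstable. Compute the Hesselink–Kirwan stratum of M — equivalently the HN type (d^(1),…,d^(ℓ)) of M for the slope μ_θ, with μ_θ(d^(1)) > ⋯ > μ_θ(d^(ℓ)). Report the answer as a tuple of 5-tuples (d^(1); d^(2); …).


Via rank(M_{q-1}∘⋯∘M_p): M ≅ I[1,1]^2, I[1,5], I[5,5].
μ_θ-semistable layers: μ^(1)=15; μ^(2)=11; μ^(3)=-21

((0, 0, 0, 1, 1); (0, 1, 1, 0, 1); (3, 0, 0, 0, 0))


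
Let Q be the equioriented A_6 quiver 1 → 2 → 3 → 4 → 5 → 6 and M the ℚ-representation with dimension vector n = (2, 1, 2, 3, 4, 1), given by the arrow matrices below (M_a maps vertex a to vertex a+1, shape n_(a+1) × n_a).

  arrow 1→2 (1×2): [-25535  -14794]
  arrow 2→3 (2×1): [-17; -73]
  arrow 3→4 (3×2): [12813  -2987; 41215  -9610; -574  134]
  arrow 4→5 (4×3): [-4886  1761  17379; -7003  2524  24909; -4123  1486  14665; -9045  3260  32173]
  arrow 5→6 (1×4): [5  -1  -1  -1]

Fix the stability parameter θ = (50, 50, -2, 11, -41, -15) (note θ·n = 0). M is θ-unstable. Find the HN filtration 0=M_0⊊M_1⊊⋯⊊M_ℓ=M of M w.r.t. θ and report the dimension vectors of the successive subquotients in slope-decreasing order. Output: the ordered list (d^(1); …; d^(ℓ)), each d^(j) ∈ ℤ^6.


Barcode: M ≅ I[1,1], I[1,6], I[3,5], I[4,5], I[5,5]. HN layers by μ_θ (5 steps, strictly decreasing):
  μ^(1)=50; μ^(2)=53/6; μ^(3)=-32/3; μ^(4)=-15; μ^(5)=-41

((1, 0, 0, 0, 0, 0); (1, 1, 1, 1, 1, 1); (0, 0, 1, 1, 1, 0); (0, 0, 0, 1, 1, 0); (0, 0, 0, 0, 1, 0))


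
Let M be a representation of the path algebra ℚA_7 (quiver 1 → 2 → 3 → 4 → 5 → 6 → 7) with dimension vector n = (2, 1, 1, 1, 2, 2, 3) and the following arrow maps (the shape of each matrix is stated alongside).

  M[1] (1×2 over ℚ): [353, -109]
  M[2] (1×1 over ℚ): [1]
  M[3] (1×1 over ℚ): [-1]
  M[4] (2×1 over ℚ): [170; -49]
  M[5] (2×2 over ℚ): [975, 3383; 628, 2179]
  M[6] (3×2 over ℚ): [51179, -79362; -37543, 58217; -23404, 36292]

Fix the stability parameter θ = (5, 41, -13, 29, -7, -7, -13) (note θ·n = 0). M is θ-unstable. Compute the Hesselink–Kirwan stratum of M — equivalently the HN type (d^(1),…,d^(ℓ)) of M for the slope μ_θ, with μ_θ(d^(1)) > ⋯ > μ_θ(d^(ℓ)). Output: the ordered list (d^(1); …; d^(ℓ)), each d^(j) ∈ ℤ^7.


Interval decomposition of M: I[1,1], I[1,7], I[5,7], I[7,7].
HN type (ℓ=3): μ^(1)=5; μ^(2)=-9; μ^(3)=-13

((2, 1, 1, 1, 1, 1, 1); (0, 0, 0, 0, 1, 1, 1); (0, 0, 0, 0, 0, 0, 1))


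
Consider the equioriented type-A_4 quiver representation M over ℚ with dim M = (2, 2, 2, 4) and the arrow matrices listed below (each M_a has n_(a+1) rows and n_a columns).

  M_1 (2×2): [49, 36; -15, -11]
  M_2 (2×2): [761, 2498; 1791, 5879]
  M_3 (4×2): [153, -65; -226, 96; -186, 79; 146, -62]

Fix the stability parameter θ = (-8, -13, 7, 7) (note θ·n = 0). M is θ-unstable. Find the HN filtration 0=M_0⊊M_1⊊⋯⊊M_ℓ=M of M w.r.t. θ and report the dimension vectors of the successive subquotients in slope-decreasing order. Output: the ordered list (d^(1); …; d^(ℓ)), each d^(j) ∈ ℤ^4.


Barcode: M ≅ I[1,4]^2, I[4,4]^2. HN layers by μ_θ (2 steps, strictly decreasing):
  μ^(1)=7; μ^(2)=-21/2

((0, 0, 2, 4); (2, 2, 0, 0))


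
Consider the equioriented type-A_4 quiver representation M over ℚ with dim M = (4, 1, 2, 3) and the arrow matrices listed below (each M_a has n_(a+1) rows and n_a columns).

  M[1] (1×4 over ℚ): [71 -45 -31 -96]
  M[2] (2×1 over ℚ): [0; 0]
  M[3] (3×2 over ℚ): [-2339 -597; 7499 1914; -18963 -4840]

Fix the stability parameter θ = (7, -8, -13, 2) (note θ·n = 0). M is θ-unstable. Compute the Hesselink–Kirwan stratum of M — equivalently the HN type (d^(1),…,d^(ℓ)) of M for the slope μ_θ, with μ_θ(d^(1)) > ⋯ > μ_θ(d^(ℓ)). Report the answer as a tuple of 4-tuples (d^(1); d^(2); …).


Interval decomposition of M: I[1,1]^3, I[1,2], I[3,4]^2, I[4,4].
HN type (ℓ=4): μ^(1)=7; μ^(2)=2; μ^(3)=-1/2; μ^(4)=-13

((3, 0, 0, 0); (0, 0, 0, 3); (1, 1, 0, 0); (0, 0, 2, 0))


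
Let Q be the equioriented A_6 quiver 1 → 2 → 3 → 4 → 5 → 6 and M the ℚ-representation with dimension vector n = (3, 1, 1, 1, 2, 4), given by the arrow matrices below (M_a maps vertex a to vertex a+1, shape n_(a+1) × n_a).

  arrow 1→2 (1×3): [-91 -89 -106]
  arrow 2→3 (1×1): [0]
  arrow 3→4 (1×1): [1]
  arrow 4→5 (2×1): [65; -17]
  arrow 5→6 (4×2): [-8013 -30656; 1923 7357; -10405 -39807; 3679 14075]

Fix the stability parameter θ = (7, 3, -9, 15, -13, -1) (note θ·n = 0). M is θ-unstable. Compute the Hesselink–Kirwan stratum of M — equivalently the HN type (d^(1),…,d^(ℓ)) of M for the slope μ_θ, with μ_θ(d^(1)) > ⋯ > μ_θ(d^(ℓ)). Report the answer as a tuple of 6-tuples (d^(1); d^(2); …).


Via rank(M_{q-1}∘⋯∘M_p): M ≅ I[1,1]^2, I[1,2], I[3,6], I[5,6], I[6,6]^2.
μ_θ-semistable layers: μ^(1)=7; μ^(2)=5; μ^(3)=1/3; μ^(4)=-1; μ^(5)=-9; μ^(6)=-13

((2, 0, 0, 0, 0, 0); (1, 1, 0, 0, 0, 0); (0, 0, 0, 1, 1, 1); (0, 0, 0, 0, 0, 3); (0, 0, 1, 0, 0, 0); (0, 0, 0, 0, 1, 0))


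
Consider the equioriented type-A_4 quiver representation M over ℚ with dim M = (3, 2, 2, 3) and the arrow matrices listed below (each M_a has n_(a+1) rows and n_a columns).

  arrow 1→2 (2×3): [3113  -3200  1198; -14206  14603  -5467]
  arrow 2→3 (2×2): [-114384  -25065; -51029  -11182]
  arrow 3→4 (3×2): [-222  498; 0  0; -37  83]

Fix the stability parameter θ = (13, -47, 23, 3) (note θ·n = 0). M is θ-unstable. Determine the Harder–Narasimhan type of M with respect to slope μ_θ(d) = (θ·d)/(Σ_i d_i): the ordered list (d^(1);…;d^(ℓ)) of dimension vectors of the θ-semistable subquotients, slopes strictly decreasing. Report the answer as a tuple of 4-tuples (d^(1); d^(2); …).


Via rank(M_{q-1}∘⋯∘M_p): M ≅ I[1,1], I[1,3], I[1,4], I[4,4]^2.
μ_θ-semistable layers: μ^(1)=23; μ^(2)=13; μ^(3)=3; μ^(4)=-17

((0, 0, 1, 0); (1, 0, 1, 1); (0, 0, 0, 2); (2, 2, 0, 0))


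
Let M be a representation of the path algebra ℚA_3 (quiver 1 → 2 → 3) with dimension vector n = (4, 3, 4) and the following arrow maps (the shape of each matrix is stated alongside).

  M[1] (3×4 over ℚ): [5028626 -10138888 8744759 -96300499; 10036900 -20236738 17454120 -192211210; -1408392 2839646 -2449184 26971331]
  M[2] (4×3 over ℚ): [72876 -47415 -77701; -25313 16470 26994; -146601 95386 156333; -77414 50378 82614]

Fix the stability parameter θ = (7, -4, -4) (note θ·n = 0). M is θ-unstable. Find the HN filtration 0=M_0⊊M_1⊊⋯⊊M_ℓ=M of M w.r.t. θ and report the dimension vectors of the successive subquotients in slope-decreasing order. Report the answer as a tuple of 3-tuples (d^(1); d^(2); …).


Barcode: M ≅ I[1,1], I[1,3]^3, I[3,3]. HN layers by μ_θ (3 steps, strictly decreasing):
  μ^(1)=7; μ^(2)=-1/3; μ^(3)=-4

((1, 0, 0); (3, 3, 3); (0, 0, 1))


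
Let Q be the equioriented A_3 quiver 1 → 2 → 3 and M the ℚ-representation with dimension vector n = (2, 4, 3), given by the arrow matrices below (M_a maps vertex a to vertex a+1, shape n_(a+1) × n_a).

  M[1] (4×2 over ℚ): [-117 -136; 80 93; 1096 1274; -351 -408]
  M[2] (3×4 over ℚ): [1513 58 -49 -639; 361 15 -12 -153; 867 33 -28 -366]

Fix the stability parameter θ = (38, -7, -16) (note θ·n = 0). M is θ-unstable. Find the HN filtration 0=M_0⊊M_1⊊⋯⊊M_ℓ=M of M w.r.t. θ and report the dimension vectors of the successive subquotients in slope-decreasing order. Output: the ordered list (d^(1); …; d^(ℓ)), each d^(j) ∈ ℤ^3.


Interval decomposition of M: I[1,3]^2, I[2,2], I[2,3].
HN type (ℓ=3): μ^(1)=5; μ^(2)=-7; μ^(3)=-23/2

((2, 2, 2); (0, 1, 0); (0, 1, 1))


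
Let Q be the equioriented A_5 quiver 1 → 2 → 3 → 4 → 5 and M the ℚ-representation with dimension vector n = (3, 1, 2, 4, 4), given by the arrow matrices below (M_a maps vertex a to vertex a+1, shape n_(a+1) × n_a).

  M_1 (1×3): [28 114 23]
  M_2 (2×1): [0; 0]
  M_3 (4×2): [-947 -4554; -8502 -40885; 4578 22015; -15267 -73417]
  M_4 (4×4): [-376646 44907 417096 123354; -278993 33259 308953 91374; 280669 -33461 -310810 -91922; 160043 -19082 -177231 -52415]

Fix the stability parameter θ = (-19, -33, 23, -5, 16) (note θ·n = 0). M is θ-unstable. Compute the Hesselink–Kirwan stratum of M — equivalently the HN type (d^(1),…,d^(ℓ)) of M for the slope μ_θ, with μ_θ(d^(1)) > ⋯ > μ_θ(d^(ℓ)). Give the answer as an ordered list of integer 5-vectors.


Via rank(M_{q-1}∘⋯∘M_p): M ≅ I[1,1]^2, I[1,2], I[3,5]^2, I[4,5]^2.
μ_θ-semistable layers: μ^(1)=16; μ^(2)=9; μ^(3)=-5; μ^(4)=-19; μ^(5)=-26

((0, 0, 0, 0, 4); (0, 0, 2, 2, 0); (0, 0, 0, 2, 0); (2, 0, 0, 0, 0); (1, 1, 0, 0, 0))


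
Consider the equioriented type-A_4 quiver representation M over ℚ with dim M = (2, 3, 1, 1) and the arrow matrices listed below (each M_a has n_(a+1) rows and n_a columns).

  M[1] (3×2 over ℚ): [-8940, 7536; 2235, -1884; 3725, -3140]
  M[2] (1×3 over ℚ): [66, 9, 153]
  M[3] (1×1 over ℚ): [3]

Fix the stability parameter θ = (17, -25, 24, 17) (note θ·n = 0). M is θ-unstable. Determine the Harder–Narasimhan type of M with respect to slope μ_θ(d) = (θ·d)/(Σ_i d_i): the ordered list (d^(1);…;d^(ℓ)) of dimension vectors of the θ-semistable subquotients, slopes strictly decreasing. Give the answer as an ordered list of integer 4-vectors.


Barcode: M ≅ I[1,1], I[1,2], I[2,2], I[2,4]. HN layers by μ_θ (4 steps, strictly decreasing):
  μ^(1)=41/2; μ^(2)=17; μ^(3)=-4; μ^(4)=-25

((0, 0, 1, 1); (1, 0, 0, 0); (1, 1, 0, 0); (0, 2, 0, 0))


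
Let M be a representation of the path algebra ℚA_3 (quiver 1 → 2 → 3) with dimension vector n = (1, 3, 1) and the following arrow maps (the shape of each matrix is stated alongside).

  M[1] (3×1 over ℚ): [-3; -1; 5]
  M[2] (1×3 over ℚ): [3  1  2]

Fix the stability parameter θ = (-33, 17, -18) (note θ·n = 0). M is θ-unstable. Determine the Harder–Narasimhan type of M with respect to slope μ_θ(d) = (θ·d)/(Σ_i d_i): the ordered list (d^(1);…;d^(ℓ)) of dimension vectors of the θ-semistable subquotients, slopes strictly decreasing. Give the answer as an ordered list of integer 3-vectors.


Interval decomposition of M: I[1,2], I[2,2], I[2,3].
HN type (ℓ=3): μ^(1)=17; μ^(2)=-1/2; μ^(3)=-33

((0, 2, 0); (0, 1, 1); (1, 0, 0))


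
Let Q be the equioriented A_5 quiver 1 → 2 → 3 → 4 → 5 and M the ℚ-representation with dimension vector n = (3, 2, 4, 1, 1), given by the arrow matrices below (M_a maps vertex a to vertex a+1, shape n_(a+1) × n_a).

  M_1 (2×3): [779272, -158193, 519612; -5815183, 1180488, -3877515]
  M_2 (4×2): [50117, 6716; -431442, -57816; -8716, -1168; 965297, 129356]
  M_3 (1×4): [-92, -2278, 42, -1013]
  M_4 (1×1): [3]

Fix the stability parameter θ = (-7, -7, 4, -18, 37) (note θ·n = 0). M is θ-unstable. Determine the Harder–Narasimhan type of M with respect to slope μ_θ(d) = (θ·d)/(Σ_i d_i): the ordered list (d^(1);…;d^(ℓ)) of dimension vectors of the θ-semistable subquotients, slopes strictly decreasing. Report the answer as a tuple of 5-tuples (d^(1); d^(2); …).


Interval decomposition of M: I[1,1], I[1,2], I[1,5], I[3,3]^3.
HN type (ℓ=3): μ^(1)=37; μ^(2)=4; μ^(3)=-7

((0, 0, 0, 0, 1); (0, 0, 3, 0, 0); (3, 2, 1, 1, 0))


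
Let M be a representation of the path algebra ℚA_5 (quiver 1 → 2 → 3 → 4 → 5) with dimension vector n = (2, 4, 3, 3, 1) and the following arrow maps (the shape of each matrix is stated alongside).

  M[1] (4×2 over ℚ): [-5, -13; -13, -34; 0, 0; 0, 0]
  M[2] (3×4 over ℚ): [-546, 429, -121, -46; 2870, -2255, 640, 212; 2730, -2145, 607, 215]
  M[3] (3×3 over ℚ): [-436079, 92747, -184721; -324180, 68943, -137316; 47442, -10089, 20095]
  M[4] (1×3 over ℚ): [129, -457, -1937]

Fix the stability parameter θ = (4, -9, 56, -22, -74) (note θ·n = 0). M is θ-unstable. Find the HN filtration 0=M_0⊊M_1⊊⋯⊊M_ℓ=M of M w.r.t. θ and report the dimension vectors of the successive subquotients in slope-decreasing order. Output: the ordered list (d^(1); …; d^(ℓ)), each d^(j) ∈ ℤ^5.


Via rank(M_{q-1}∘⋯∘M_p): M ≅ I[1,2], I[1,4], I[2,4], I[2,5].
μ_θ-semistable layers: μ^(1)=17; μ^(2)=-5/2; μ^(3)=-9; μ^(4)=-49/4

((0, 0, 2, 2, 0); (2, 2, 0, 0, 0); (0, 1, 0, 0, 0); (0, 1, 1, 1, 1))


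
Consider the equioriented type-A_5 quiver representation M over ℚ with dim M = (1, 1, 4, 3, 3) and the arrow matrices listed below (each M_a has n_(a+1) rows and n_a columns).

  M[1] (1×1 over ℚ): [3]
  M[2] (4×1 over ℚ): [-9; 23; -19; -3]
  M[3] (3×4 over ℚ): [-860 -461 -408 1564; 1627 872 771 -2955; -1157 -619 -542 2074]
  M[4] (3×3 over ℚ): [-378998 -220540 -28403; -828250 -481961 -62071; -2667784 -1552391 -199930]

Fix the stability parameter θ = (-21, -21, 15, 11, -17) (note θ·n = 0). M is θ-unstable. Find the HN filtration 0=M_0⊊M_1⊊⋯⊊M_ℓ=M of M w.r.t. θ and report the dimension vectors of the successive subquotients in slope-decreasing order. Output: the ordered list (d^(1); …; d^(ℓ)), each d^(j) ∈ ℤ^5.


Barcode: M ≅ I[1,5], I[3,3], I[3,4], I[3,5], I[5,5]. HN layers by μ_θ (5 steps, strictly decreasing):
  μ^(1)=15; μ^(2)=13; μ^(3)=3; μ^(4)=-17; μ^(5)=-21

((0, 0, 1, 0, 0); (0, 0, 1, 1, 0); (0, 0, 2, 2, 2); (0, 0, 0, 0, 1); (1, 1, 0, 0, 0))


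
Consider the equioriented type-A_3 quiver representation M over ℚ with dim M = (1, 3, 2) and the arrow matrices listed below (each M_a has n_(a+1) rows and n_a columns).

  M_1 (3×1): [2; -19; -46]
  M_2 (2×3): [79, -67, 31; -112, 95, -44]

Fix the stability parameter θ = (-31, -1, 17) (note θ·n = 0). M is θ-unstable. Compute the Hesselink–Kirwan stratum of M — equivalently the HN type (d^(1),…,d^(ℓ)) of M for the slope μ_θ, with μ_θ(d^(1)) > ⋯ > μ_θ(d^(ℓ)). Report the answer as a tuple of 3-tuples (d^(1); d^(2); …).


Via rank(M_{q-1}∘⋯∘M_p): M ≅ I[1,3], I[2,2], I[2,3].
μ_θ-semistable layers: μ^(1)=17; μ^(2)=-1; μ^(3)=-31

((0, 0, 2); (0, 3, 0); (1, 0, 0))


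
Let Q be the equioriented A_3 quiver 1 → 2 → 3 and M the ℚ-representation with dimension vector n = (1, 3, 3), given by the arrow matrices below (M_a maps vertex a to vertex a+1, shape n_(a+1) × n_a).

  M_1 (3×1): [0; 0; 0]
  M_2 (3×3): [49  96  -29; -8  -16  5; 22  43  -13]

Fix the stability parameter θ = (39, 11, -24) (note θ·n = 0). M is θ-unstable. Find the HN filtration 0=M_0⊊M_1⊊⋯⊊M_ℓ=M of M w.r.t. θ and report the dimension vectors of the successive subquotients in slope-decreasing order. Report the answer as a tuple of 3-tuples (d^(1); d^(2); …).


Barcode: M ≅ I[1,1], I[2,3]^3. HN layers by μ_θ (2 steps, strictly decreasing):
  μ^(1)=39; μ^(2)=-13/2

((1, 0, 0); (0, 3, 3))
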